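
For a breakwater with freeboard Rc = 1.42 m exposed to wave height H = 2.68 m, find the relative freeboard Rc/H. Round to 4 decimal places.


Relative freeboard = Rc / H
= 1.42 / 2.68
= 0.5299

0.5299


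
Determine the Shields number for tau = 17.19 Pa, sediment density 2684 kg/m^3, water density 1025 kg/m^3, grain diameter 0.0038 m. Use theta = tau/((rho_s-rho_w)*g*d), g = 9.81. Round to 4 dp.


theta = tau / ((rho_s - rho_w) * g * d)
rho_s - rho_w = 2684 - 1025 = 1659
Denominator = 1659 * 9.81 * 0.0038 = 61.844202
theta = 17.19 / 61.844202
theta = 0.2780

0.2780


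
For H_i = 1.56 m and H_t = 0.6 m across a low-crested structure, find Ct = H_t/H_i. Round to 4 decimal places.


Ct = H_t / H_i
Ct = 0.6 / 1.56
Ct = 0.3846

0.3846


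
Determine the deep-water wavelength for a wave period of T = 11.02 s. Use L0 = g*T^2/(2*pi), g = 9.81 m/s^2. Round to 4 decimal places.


L0 = g * T^2 / (2 * pi)
L0 = 9.81 * 11.02^2 / (2 * pi)
L0 = 9.81 * 121.4404 / 6.28319
L0 = 1191.3303 / 6.28319
L0 = 189.6061 m

189.6061


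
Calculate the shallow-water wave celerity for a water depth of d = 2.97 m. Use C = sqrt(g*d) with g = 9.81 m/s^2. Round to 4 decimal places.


Using the shallow-water approximation:
C = sqrt(g * d) = sqrt(9.81 * 2.97)
C = sqrt(29.1357)
C = 5.3977 m/s

5.3977


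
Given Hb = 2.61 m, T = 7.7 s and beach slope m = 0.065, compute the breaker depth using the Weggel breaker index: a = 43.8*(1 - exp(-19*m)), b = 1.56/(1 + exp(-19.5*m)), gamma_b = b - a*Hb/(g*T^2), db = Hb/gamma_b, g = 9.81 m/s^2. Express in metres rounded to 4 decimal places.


a = 43.8 * (1 - exp(-19 * m))
exp(-19 * 0.065) = exp(-1.2350) = 0.290835
a = 43.8 * (1 - 0.290835) = 31.061437
b = 1.56 / (1 + exp(-19.5 * m))
exp(-19.5 * 0.065) = exp(-1.2675) = 0.281535
b = 1.56 / (1 + 0.281535) = 1.217291
Hb / (g * T^2) = 2.61 / (9.81 * 7.7^2) = 2.61 / 581.6349 = 0.00448735
gamma_b = b - a * Hb/(g*T^2) = 1.217291 - 31.061437 * 0.00448735 = 1.077907
db = Hb / gamma_b = 2.61 / 1.077907
db = 2.4214 m

2.4214


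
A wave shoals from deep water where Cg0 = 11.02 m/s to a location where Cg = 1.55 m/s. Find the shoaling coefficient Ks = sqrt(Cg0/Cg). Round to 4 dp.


Ks = sqrt(Cg0 / Cg)
Ks = sqrt(11.02 / 1.55)
Ks = sqrt(7.1097)
Ks = 2.6664

2.6664


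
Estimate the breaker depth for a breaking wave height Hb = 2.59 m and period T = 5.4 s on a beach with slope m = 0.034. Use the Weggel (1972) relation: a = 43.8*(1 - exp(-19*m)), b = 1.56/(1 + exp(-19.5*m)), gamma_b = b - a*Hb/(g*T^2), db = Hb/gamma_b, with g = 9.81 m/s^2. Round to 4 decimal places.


a = 43.8 * (1 - exp(-19 * m))
exp(-19 * 0.034) = exp(-0.6460) = 0.524138
a = 43.8 * (1 - 0.524138) = 20.842749
b = 1.56 / (1 + exp(-19.5 * m))
exp(-19.5 * 0.034) = exp(-0.6630) = 0.515303
b = 1.56 / (1 + 0.515303) = 1.029497
Hb / (g * T^2) = 2.59 / (9.81 * 5.4^2) = 2.59 / 286.0596 = 0.00905406
gamma_b = b - a * Hb/(g*T^2) = 1.029497 - 20.842749 * 0.00905406 = 0.840786
db = Hb / gamma_b = 2.59 / 0.840786
db = 3.0805 m

3.0805


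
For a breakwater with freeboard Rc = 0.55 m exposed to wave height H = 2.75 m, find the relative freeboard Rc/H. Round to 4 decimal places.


Relative freeboard = Rc / H
= 0.55 / 2.75
= 0.2000

0.2000


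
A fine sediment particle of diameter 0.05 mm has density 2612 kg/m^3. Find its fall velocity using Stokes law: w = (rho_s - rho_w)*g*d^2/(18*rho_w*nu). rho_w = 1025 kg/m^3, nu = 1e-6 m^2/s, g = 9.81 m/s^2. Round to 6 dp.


w = (rho_s - rho_w) * g * d^2 / (18 * rho_w * nu)
d = 0.05 mm = 0.000050 m
rho_s - rho_w = 2612 - 1025 = 1587
Numerator = 1587 * 9.81 * (0.000050)^2 = 0.000038921175
Denominator = 18 * 1025 * 1e-6 = 0.018450
w = 0.002110 m/s

0.002110


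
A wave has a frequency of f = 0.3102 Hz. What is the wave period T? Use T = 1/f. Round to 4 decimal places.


T = 1 / f
T = 1 / 0.3102
T = 3.2237 s

3.2237


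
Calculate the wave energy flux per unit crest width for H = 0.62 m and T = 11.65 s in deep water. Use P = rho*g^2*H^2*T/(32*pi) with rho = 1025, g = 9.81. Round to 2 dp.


P = rho * g^2 * H^2 * T / (32 * pi)
P = 1025 * 9.81^2 * 0.62^2 * 11.65 / (32 * pi)
P = 1025 * 96.2361 * 0.3844 * 11.65 / 100.53096
P = 4394.11 W/m

4394.11


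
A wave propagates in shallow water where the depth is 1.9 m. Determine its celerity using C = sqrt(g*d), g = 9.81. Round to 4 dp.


Using the shallow-water approximation:
C = sqrt(g * d) = sqrt(9.81 * 1.9)
C = sqrt(18.6390)
C = 4.3173 m/s

4.3173


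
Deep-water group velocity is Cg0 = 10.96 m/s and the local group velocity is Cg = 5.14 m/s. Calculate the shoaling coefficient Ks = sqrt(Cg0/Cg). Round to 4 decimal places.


Ks = sqrt(Cg0 / Cg)
Ks = sqrt(10.96 / 5.14)
Ks = sqrt(2.1323)
Ks = 1.4602

1.4602


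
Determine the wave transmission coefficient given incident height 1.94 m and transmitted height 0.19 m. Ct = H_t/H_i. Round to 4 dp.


Ct = H_t / H_i
Ct = 0.19 / 1.94
Ct = 0.0979

0.0979


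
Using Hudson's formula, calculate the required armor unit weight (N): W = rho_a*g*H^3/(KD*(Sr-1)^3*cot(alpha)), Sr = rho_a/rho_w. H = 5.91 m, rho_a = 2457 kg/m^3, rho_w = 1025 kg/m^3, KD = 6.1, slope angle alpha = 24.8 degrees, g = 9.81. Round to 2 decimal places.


Sr = rho_a / rho_w = 2457 / 1025 = 2.397073
(Sr - 1) = 1.397073
(Sr - 1)^3 = 2.726826
cot(24.8) = 1 / tan(24.8) = 1 / 0.462065 = 2.164198
Numerator = 2457 * 9.81 * 5.91^3 = 4975498.5786
Denominator = 6.1 * 2.726826 * 2.164198 = 35.998495
W = 4975498.5786 / 35.998495
W = 138214.07 N

138214.07


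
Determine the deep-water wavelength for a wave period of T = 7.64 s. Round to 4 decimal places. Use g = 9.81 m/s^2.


L0 = g * T^2 / (2 * pi)
L0 = 9.81 * 7.64^2 / (2 * pi)
L0 = 9.81 * 58.3696 / 6.28319
L0 = 572.6058 / 6.28319
L0 = 91.1330 m

91.1330


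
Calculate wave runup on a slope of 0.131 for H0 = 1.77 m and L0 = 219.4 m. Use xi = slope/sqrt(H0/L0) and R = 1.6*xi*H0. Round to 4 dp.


xi = slope / sqrt(H0/L0)
H0/L0 = 1.77/219.4 = 0.008067
sqrt(0.008067) = 0.089819
xi = 0.131 / 0.089819 = 1.458488
R = 1.6 * xi * H0 = 1.6 * 1.458488 * 1.77
R = 4.1304 m

4.1304


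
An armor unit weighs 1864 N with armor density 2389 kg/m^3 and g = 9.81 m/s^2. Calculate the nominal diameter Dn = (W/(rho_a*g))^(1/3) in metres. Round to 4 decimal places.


V = W / (rho_a * g)
V = 1864 / (2389 * 9.81)
V = 1864 / 23436.09
V = 0.079535 m^3
Dn = V^(1/3) = 0.079535^(1/3)
Dn = 0.4301 m

0.4301


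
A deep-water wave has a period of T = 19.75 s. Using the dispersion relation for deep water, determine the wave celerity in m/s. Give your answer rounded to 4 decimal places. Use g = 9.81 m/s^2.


We use the deep-water celerity formula:
C = g * T / (2 * pi)
C = 9.81 * 19.75 / (2 * 3.14159...)
C = 193.747500 / 6.283185
C = 30.8359 m/s

30.8359


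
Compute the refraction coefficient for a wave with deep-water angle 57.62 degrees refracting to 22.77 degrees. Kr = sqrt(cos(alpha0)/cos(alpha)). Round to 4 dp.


Kr = sqrt(cos(alpha0) / cos(alpha))
cos(57.62) = 0.535532
cos(22.77) = 0.922066
Kr = sqrt(0.535532 / 0.922066)
Kr = sqrt(0.580796)
Kr = 0.7621

0.7621


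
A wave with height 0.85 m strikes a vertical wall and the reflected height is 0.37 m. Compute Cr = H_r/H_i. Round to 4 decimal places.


Cr = H_r / H_i
Cr = 0.37 / 0.85
Cr = 0.4353

0.4353


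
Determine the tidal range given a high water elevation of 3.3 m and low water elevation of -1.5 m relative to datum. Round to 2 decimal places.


Tidal range = High water - Low water
Tidal range = 3.3 - (-1.5)
Tidal range = 4.80 m

4.80


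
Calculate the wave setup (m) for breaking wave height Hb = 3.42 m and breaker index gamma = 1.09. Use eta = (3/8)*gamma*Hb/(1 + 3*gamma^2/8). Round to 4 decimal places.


eta = (3/8) * gamma * Hb / (1 + 3*gamma^2/8)
Numerator = (3/8) * 1.09 * 3.42 = 1.397925
Denominator = 1 + 3*1.09^2/8 = 1 + 0.445538 = 1.445538
eta = 1.397925 / 1.445538
eta = 0.9671 m

0.9671


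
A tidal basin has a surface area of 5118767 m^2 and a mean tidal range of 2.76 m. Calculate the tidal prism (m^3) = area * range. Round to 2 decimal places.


Tidal prism = Area * Tidal range
P = 5118767 * 2.76
P = 14127796.92 m^3

14127796.92


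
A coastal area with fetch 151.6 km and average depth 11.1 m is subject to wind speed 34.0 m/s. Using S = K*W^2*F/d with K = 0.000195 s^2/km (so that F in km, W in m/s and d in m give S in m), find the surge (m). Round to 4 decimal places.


S = K * W^2 * F / d
W^2 = 34.0^2 = 1156.00
S = 0.000195 * 1156.00 * 151.6 / 11.1
Numerator = 0.000195 * 1156.00 * 151.6 = 34.173672
S = 34.173672 / 11.1 = 3.0787 m

3.0787


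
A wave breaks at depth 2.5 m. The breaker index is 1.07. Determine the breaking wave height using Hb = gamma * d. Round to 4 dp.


Hb = gamma * d
Hb = 1.07 * 2.5
Hb = 2.6750 m

2.6750


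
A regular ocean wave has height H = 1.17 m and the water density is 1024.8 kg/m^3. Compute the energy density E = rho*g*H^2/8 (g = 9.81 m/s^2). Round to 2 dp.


E = (1/8) * rho * g * H^2
E = (1/8) * 1024.8 * 9.81 * 1.17^2
E = 0.125 * 1024.8 * 9.81 * 1.3689
E = 1720.24 J/m^2

1720.24


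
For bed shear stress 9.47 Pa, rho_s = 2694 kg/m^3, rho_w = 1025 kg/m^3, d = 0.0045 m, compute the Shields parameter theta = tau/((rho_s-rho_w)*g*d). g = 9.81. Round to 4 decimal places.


theta = tau / ((rho_s - rho_w) * g * d)
rho_s - rho_w = 2694 - 1025 = 1669
Denominator = 1669 * 9.81 * 0.0045 = 73.678005
theta = 9.47 / 73.678005
theta = 0.1285

0.1285


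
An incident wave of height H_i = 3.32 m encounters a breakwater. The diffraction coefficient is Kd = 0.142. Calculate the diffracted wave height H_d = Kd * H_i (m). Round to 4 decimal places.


H_d = Kd * H_i
H_d = 0.142 * 3.32
H_d = 0.4714 m

0.4714


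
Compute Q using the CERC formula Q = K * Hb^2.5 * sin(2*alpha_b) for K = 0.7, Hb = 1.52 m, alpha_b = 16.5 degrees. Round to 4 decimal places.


Q = K * Hb^2.5 * sin(2 * alpha_b)
Hb^2.5 = 1.52^2.5 = 2.848452
sin(2 * 16.5) = sin(33.0) = 0.544639
Q = 0.7 * 2.848452 * 0.544639
Q = 1.0860 m^3/s

1.0860


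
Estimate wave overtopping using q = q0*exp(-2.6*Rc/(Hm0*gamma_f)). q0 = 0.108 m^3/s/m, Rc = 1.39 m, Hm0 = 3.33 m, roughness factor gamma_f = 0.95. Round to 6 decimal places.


q = q0 * exp(-2.6 * Rc / (Hm0 * gamma_f))
Exponent = -2.6 * 1.39 / (3.33 * 0.95)
= -2.6 * 1.39 / 3.1635
= -1.142406
exp(-1.142406) = 0.319051
q = 0.108 * 0.319051
q = 0.034457 m^3/s/m

0.034457


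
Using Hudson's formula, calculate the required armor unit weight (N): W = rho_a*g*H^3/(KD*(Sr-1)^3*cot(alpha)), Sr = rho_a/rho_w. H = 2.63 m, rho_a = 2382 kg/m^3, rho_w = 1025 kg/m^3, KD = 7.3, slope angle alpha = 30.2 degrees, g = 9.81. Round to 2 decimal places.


Sr = rho_a / rho_w = 2382 / 1025 = 2.323902
(Sr - 1) = 1.323902
(Sr - 1)^3 = 2.320427
cot(30.2) = 1 / tan(30.2) = 1 / 0.582014 = 1.718172
Numerator = 2382 * 9.81 * 2.63^3 = 425087.1825
Denominator = 7.3 * 2.320427 * 1.718172 = 29.104320
W = 425087.1825 / 29.104320
W = 14605.64 N

14605.64


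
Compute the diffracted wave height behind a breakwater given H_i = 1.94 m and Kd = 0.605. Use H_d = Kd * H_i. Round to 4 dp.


H_d = Kd * H_i
H_d = 0.605 * 1.94
H_d = 1.1737 m

1.1737


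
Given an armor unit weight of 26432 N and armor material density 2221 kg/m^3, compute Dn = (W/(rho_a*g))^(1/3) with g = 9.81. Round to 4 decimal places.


V = W / (rho_a * g)
V = 26432 / (2221 * 9.81)
V = 26432 / 21788.01
V = 1.213144 m^3
Dn = V^(1/3) = 1.213144^(1/3)
Dn = 1.0665 m

1.0665


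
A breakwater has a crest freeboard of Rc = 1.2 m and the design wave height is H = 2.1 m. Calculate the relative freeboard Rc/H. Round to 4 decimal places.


Relative freeboard = Rc / H
= 1.2 / 2.1
= 0.5714

0.5714


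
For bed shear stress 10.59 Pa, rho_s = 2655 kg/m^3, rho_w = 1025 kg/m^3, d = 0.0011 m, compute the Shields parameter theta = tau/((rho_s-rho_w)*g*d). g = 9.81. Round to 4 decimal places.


theta = tau / ((rho_s - rho_w) * g * d)
rho_s - rho_w = 2655 - 1025 = 1630
Denominator = 1630 * 9.81 * 0.0011 = 17.589330
theta = 10.59 / 17.589330
theta = 0.6021

0.6021


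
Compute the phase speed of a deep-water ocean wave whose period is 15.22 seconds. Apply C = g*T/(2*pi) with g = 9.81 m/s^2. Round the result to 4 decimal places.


We use the deep-water celerity formula:
C = g * T / (2 * pi)
C = 9.81 * 15.22 / (2 * 3.14159...)
C = 149.308200 / 6.283185
C = 23.7631 m/s

23.7631


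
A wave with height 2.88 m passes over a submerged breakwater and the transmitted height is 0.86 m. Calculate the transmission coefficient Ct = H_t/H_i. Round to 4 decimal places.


Ct = H_t / H_i
Ct = 0.86 / 2.88
Ct = 0.2986

0.2986


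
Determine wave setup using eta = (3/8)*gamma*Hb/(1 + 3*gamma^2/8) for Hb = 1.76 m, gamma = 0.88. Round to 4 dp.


eta = (3/8) * gamma * Hb / (1 + 3*gamma^2/8)
Numerator = (3/8) * 0.88 * 1.76 = 0.580800
Denominator = 1 + 3*0.88^2/8 = 1 + 0.290400 = 1.290400
eta = 0.580800 / 1.290400
eta = 0.4501 m

0.4501


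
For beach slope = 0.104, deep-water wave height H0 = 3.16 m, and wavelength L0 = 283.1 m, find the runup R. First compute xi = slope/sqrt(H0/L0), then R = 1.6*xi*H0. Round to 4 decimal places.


xi = slope / sqrt(H0/L0)
H0/L0 = 3.16/283.1 = 0.011162
sqrt(0.011162) = 0.105651
xi = 0.104 / 0.105651 = 0.984373
R = 1.6 * xi * H0 = 1.6 * 0.984373 * 3.16
R = 4.9770 m

4.9770


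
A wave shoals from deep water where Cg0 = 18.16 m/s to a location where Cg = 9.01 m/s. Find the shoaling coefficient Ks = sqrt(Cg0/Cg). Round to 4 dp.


Ks = sqrt(Cg0 / Cg)
Ks = sqrt(18.16 / 9.01)
Ks = sqrt(2.0155)
Ks = 1.4197

1.4197


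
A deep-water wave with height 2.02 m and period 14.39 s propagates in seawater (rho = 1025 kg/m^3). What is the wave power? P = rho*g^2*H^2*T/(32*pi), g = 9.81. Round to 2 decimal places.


P = rho * g^2 * H^2 * T / (32 * pi)
P = 1025 * 9.81^2 * 2.02^2 * 14.39 / (32 * pi)
P = 1025 * 96.2361 * 4.0804 * 14.39 / 100.53096
P = 57613.67 W/m

57613.67


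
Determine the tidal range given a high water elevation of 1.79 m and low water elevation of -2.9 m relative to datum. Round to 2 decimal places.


Tidal range = High water - Low water
Tidal range = 1.79 - (-2.9)
Tidal range = 4.69 m

4.69


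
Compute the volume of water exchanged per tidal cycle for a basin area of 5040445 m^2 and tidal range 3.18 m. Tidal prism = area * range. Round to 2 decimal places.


Tidal prism = Area * Tidal range
P = 5040445 * 3.18
P = 16028615.10 m^3

16028615.10


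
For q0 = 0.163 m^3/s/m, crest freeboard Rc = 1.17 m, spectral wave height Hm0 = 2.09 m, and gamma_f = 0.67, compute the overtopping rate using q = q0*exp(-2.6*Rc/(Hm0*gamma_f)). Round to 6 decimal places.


q = q0 * exp(-2.6 * Rc / (Hm0 * gamma_f))
Exponent = -2.6 * 1.17 / (2.09 * 0.67)
= -2.6 * 1.17 / 1.4003
= -2.172392
exp(-2.172392) = 0.113905
q = 0.163 * 0.113905
q = 0.018566 m^3/s/m

0.018566


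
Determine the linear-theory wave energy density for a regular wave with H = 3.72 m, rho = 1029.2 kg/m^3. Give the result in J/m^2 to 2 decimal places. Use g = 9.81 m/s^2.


E = (1/8) * rho * g * H^2
E = (1/8) * 1029.2 * 9.81 * 3.72^2
E = 0.125 * 1029.2 * 9.81 * 13.8384
E = 17464.84 J/m^2

17464.84


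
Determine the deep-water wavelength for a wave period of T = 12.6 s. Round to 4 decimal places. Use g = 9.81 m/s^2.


L0 = g * T^2 / (2 * pi)
L0 = 9.81 * 12.6^2 / (2 * pi)
L0 = 9.81 * 158.7600 / 6.28319
L0 = 1557.4356 / 6.28319
L0 = 247.8736 m

247.8736


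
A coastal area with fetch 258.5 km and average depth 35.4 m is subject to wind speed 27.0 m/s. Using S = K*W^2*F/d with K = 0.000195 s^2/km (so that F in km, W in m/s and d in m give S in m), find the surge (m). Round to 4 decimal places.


S = K * W^2 * F / d
W^2 = 27.0^2 = 729.00
S = 0.000195 * 729.00 * 258.5 / 35.4
Numerator = 0.000195 * 729.00 * 258.5 = 36.747067
S = 36.747067 / 35.4 = 1.0381 m

1.0381


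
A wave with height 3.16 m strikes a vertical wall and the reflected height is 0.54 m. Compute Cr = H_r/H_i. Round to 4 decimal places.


Cr = H_r / H_i
Cr = 0.54 / 3.16
Cr = 0.1709

0.1709


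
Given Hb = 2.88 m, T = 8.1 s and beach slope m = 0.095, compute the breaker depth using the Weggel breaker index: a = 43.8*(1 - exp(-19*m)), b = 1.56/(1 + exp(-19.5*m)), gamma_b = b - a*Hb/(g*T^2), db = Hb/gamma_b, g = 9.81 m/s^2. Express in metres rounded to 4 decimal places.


a = 43.8 * (1 - exp(-19 * m))
exp(-19 * 0.095) = exp(-1.8050) = 0.164474
a = 43.8 * (1 - 0.164474) = 36.596019
b = 1.56 / (1 + exp(-19.5 * m))
exp(-19.5 * 0.095) = exp(-1.8525) = 0.156845
b = 1.56 / (1 + 0.156845) = 1.348496
Hb / (g * T^2) = 2.88 / (9.81 * 8.1^2) = 2.88 / 643.6341 = 0.00447459
gamma_b = b - a * Hb/(g*T^2) = 1.348496 - 36.596019 * 0.00447459 = 1.184744
db = Hb / gamma_b = 2.88 / 1.184744
db = 2.4309 m

2.4309


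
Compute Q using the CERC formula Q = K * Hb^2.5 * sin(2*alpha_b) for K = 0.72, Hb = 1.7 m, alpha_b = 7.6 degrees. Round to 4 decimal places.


Q = K * Hb^2.5 * sin(2 * alpha_b)
Hb^2.5 = 1.7^2.5 = 3.768099
sin(2 * 7.6) = sin(15.2) = 0.262189
Q = 0.72 * 3.768099 * 0.262189
Q = 0.7113 m^3/s

0.7113


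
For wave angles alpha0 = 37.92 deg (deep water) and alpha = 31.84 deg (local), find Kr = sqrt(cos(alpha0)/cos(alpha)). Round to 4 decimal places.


Kr = sqrt(cos(alpha0) / cos(alpha))
cos(37.92) = 0.788870
cos(31.84) = 0.849525
Kr = sqrt(0.788870 / 0.849525)
Kr = sqrt(0.928601)
Kr = 0.9636

0.9636


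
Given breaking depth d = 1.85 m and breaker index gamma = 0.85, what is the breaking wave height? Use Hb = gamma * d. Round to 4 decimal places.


Hb = gamma * d
Hb = 0.85 * 1.85
Hb = 1.5725 m

1.5725


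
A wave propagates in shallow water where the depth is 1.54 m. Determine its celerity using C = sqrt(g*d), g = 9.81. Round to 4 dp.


Using the shallow-water approximation:
C = sqrt(g * d) = sqrt(9.81 * 1.54)
C = sqrt(15.1074)
C = 3.8868 m/s

3.8868


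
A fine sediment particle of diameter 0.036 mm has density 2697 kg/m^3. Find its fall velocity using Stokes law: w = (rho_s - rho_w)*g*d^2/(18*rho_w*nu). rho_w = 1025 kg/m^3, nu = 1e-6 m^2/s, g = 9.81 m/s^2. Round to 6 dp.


w = (rho_s - rho_w) * g * d^2 / (18 * rho_w * nu)
d = 0.036 mm = 0.000036 m
rho_s - rho_w = 2697 - 1025 = 1672
Numerator = 1672 * 9.81 * (0.000036)^2 = 0.000021257407
Denominator = 18 * 1025 * 1e-6 = 0.018450
w = 0.001152 m/s

0.001152


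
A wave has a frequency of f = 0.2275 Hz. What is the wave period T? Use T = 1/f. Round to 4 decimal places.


T = 1 / f
T = 1 / 0.2275
T = 4.3956 s

4.3956


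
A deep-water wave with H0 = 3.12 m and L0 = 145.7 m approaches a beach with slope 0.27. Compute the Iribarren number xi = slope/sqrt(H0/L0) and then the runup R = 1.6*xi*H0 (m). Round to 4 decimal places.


xi = slope / sqrt(H0/L0)
H0/L0 = 3.12/145.7 = 0.021414
sqrt(0.021414) = 0.146335
xi = 0.27 / 0.146335 = 1.845084
R = 1.6 * xi * H0 = 1.6 * 1.845084 * 3.12
R = 9.2107 m

9.2107


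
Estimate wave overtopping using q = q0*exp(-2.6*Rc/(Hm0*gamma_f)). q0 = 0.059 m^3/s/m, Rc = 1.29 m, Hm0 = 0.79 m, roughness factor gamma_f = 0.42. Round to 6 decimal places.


q = q0 * exp(-2.6 * Rc / (Hm0 * gamma_f))
Exponent = -2.6 * 1.29 / (0.79 * 0.42)
= -2.6 * 1.29 / 0.3318
= -10.108499
exp(-10.108499) = 0.000041
q = 0.059 * 0.000041
q = 0.000002 m^3/s/m

0.000002


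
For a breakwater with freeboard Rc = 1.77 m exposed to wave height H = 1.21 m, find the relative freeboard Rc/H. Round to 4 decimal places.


Relative freeboard = Rc / H
= 1.77 / 1.21
= 1.4628

1.4628


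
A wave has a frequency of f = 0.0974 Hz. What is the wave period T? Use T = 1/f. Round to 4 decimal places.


T = 1 / f
T = 1 / 0.0974
T = 10.2669 s

10.2669


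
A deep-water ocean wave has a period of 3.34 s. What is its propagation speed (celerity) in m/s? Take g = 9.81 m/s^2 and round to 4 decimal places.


We use the deep-water celerity formula:
C = g * T / (2 * pi)
C = 9.81 * 3.34 / (2 * 3.14159...)
C = 32.765400 / 6.283185
C = 5.2148 m/s

5.2148


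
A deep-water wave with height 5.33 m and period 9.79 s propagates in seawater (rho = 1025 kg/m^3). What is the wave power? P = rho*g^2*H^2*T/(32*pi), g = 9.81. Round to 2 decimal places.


P = rho * g^2 * H^2 * T / (32 * pi)
P = 1025 * 9.81^2 * 5.33^2 * 9.79 / (32 * pi)
P = 1025 * 96.2361 * 28.4089 * 9.79 / 100.53096
P = 272897.24 W/m

272897.24


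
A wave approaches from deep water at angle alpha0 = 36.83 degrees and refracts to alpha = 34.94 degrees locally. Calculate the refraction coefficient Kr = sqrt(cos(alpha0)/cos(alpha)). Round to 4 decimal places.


Kr = sqrt(cos(alpha0) / cos(alpha))
cos(36.83) = 0.800418
cos(34.94) = 0.819752
Kr = sqrt(0.800418 / 0.819752)
Kr = sqrt(0.976414)
Kr = 0.9881

0.9881


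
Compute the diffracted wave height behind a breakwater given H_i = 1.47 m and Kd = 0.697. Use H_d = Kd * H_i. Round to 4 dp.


H_d = Kd * H_i
H_d = 0.697 * 1.47
H_d = 1.0246 m

1.0246


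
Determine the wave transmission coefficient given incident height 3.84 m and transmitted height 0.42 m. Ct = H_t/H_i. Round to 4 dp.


Ct = H_t / H_i
Ct = 0.42 / 3.84
Ct = 0.1094

0.1094


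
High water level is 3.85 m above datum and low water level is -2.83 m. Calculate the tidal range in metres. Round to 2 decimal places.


Tidal range = High water - Low water
Tidal range = 3.85 - (-2.83)
Tidal range = 6.68 m

6.68


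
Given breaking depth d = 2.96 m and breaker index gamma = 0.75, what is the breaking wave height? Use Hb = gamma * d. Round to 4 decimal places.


Hb = gamma * d
Hb = 0.75 * 2.96
Hb = 2.2200 m

2.2200


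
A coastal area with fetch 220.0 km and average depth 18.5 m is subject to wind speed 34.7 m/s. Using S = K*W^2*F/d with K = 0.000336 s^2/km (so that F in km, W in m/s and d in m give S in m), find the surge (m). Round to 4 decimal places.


S = K * W^2 * F / d
W^2 = 34.7^2 = 1204.09
S = 0.000336 * 1204.09 * 220.0 / 18.5
Numerator = 0.000336 * 1204.09 * 220.0 = 89.006333
S = 89.006333 / 18.5 = 4.8112 m

4.8112


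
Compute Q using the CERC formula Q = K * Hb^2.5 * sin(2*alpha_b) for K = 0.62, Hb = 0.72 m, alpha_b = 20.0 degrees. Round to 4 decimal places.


Q = K * Hb^2.5 * sin(2 * alpha_b)
Hb^2.5 = 0.72^2.5 = 0.439877
sin(2 * 20.0) = sin(40.0) = 0.642788
Q = 0.62 * 0.439877 * 0.642788
Q = 0.1753 m^3/s

0.1753


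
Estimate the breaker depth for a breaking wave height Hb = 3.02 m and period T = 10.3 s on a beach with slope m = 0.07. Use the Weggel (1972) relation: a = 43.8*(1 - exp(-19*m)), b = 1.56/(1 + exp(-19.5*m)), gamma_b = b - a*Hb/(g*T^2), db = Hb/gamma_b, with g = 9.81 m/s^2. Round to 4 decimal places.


a = 43.8 * (1 - exp(-19 * m))
exp(-19 * 0.07) = exp(-1.3300) = 0.264477
a = 43.8 * (1 - 0.264477) = 32.215896
b = 1.56 / (1 + exp(-19.5 * m))
exp(-19.5 * 0.07) = exp(-1.3650) = 0.255381
b = 1.56 / (1 + 0.255381) = 1.242651
Hb / (g * T^2) = 3.02 / (9.81 * 10.3^2) = 3.02 / 1040.7429 = 0.00290177
gamma_b = b - a * Hb/(g*T^2) = 1.242651 - 32.215896 * 0.00290177 = 1.149168
db = Hb / gamma_b = 3.02 / 1.149168
db = 2.6280 m

2.6280


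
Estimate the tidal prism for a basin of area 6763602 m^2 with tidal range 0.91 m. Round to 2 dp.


Tidal prism = Area * Tidal range
P = 6763602 * 0.91
P = 6154877.82 m^3

6154877.82


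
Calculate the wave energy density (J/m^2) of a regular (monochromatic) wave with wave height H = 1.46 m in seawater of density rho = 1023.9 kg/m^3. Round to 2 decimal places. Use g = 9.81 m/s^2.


E = (1/8) * rho * g * H^2
E = (1/8) * 1023.9 * 9.81 * 1.46^2
E = 0.125 * 1023.9 * 9.81 * 2.1316
E = 2676.35 J/m^2

2676.35


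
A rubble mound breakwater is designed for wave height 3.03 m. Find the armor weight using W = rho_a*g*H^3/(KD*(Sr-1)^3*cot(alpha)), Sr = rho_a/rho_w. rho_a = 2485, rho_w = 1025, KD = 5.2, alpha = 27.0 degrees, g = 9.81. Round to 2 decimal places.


Sr = rho_a / rho_w = 2485 / 1025 = 2.424390
(Sr - 1) = 1.424390
(Sr - 1)^3 = 2.889928
cot(27.0) = 1 / tan(27.0) = 1 / 0.509525 = 1.962611
Numerator = 2485 * 9.81 * 3.03^3 = 678146.1273
Denominator = 5.2 * 2.889928 * 1.962611 = 29.493372
W = 678146.1273 / 29.493372
W = 22993.17 N

22993.17


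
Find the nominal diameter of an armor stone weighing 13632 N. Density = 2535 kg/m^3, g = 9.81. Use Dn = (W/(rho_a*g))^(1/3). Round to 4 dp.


V = W / (rho_a * g)
V = 13632 / (2535 * 9.81)
V = 13632 / 24868.35
V = 0.548167 m^3
Dn = V^(1/3) = 0.548167^(1/3)
Dn = 0.8184 m

0.8184


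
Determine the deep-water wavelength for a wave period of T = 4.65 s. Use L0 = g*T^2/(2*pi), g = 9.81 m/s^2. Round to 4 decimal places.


L0 = g * T^2 / (2 * pi)
L0 = 9.81 * 4.65^2 / (2 * pi)
L0 = 9.81 * 21.6225 / 6.28319
L0 = 212.1167 / 6.28319
L0 = 33.7594 m

33.7594


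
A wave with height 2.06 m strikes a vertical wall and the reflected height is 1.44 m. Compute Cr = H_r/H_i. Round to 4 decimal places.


Cr = H_r / H_i
Cr = 1.44 / 2.06
Cr = 0.6990

0.6990


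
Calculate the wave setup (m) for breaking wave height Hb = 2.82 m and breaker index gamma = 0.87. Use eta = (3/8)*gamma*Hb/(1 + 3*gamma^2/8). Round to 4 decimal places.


eta = (3/8) * gamma * Hb / (1 + 3*gamma^2/8)
Numerator = (3/8) * 0.87 * 2.82 = 0.920025
Denominator = 1 + 3*0.87^2/8 = 1 + 0.283838 = 1.283838
eta = 0.920025 / 1.283838
eta = 0.7166 m

0.7166


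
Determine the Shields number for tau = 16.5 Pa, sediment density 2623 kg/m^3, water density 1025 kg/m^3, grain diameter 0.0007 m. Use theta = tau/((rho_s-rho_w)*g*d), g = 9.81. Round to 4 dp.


theta = tau / ((rho_s - rho_w) * g * d)
rho_s - rho_w = 2623 - 1025 = 1598
Denominator = 1598 * 9.81 * 0.0007 = 10.973466
theta = 16.5 / 10.973466
theta = 1.5036

1.5036


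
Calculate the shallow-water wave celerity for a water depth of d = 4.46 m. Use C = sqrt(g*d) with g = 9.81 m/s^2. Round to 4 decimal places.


Using the shallow-water approximation:
C = sqrt(g * d) = sqrt(9.81 * 4.46)
C = sqrt(43.7526)
C = 6.6146 m/s

6.6146


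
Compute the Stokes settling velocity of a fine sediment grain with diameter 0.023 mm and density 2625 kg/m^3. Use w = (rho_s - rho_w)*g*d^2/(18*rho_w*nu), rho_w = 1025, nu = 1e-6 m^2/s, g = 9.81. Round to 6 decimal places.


w = (rho_s - rho_w) * g * d^2 / (18 * rho_w * nu)
d = 0.023 mm = 0.000023 m
rho_s - rho_w = 2625 - 1025 = 1600
Numerator = 1600 * 9.81 * (0.000023)^2 = 0.000008303184
Denominator = 18 * 1025 * 1e-6 = 0.018450
w = 0.000450 m/s

0.000450


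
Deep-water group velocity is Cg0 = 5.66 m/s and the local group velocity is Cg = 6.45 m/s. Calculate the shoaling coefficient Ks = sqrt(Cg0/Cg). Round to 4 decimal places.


Ks = sqrt(Cg0 / Cg)
Ks = sqrt(5.66 / 6.45)
Ks = sqrt(0.8775)
Ks = 0.9368

0.9368


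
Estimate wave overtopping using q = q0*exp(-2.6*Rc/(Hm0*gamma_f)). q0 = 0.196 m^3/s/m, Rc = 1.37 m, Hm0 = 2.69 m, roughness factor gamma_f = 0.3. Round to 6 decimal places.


q = q0 * exp(-2.6 * Rc / (Hm0 * gamma_f))
Exponent = -2.6 * 1.37 / (2.69 * 0.3)
= -2.6 * 1.37 / 0.8070
= -4.413879
exp(-4.413879) = 0.012108
q = 0.196 * 0.012108
q = 0.002373 m^3/s/m

0.002373


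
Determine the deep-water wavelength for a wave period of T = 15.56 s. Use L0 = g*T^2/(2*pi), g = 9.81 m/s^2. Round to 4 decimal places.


L0 = g * T^2 / (2 * pi)
L0 = 9.81 * 15.56^2 / (2 * pi)
L0 = 9.81 * 242.1136 / 6.28319
L0 = 2375.1344 / 6.28319
L0 = 378.0144 m

378.0144


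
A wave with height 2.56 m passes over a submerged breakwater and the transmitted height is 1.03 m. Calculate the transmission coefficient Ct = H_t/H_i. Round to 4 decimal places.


Ct = H_t / H_i
Ct = 1.03 / 2.56
Ct = 0.4023

0.4023


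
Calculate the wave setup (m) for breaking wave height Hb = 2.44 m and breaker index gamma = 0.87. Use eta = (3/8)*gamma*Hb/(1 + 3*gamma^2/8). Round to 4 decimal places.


eta = (3/8) * gamma * Hb / (1 + 3*gamma^2/8)
Numerator = (3/8) * 0.87 * 2.44 = 0.796050
Denominator = 1 + 3*0.87^2/8 = 1 + 0.283838 = 1.283838
eta = 0.796050 / 1.283838
eta = 0.6201 m

0.6201


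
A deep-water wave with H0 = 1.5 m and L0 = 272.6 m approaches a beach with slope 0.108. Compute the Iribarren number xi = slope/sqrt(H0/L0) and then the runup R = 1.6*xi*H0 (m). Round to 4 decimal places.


xi = slope / sqrt(H0/L0)
H0/L0 = 1.5/272.6 = 0.005503
sqrt(0.005503) = 0.074179
xi = 0.108 / 0.074179 = 1.455932
R = 1.6 * xi * H0 = 1.6 * 1.455932 * 1.5
R = 3.4942 m

3.4942


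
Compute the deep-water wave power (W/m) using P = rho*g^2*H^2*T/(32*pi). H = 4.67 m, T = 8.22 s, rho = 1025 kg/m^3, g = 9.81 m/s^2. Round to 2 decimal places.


P = rho * g^2 * H^2 * T / (32 * pi)
P = 1025 * 9.81^2 * 4.67^2 * 8.22 / (32 * pi)
P = 1025 * 96.2361 * 21.8089 * 8.22 / 100.53096
P = 175900.72 W/m

175900.72


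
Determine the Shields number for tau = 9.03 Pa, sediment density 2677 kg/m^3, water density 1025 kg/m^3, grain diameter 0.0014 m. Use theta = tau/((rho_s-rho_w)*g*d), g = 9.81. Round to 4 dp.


theta = tau / ((rho_s - rho_w) * g * d)
rho_s - rho_w = 2677 - 1025 = 1652
Denominator = 1652 * 9.81 * 0.0014 = 22.688568
theta = 9.03 / 22.688568
theta = 0.3980

0.3980


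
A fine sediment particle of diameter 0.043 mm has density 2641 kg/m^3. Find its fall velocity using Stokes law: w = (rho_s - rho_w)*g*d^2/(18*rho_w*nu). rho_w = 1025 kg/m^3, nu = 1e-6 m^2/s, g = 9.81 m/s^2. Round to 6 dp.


w = (rho_s - rho_w) * g * d^2 / (18 * rho_w * nu)
d = 0.043 mm = 0.000043 m
rho_s - rho_w = 2641 - 1025 = 1616
Numerator = 1616 * 9.81 * (0.000043)^2 = 0.000029312123
Denominator = 18 * 1025 * 1e-6 = 0.018450
w = 0.001589 m/s

0.001589


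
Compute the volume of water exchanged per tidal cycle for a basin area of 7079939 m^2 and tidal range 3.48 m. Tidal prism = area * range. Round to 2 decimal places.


Tidal prism = Area * Tidal range
P = 7079939 * 3.48
P = 24638187.72 m^3

24638187.72


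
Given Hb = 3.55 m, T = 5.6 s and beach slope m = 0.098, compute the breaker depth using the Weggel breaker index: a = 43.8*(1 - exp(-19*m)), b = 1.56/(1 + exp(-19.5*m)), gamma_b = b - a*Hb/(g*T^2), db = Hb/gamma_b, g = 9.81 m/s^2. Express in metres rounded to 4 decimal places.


a = 43.8 * (1 - exp(-19 * m))
exp(-19 * 0.098) = exp(-1.8620) = 0.155362
a = 43.8 * (1 - 0.155362) = 36.995162
b = 1.56 / (1 + exp(-19.5 * m))
exp(-19.5 * 0.098) = exp(-1.9110) = 0.147932
b = 1.56 / (1 + 0.147932) = 1.358965
Hb / (g * T^2) = 3.55 / (9.81 * 5.6^2) = 3.55 / 307.6416 = 0.01153940
gamma_b = b - a * Hb/(g*T^2) = 1.358965 - 36.995162 * 0.01153940 = 0.932063
db = Hb / gamma_b = 3.55 / 0.932063
db = 3.8088 m

3.8088


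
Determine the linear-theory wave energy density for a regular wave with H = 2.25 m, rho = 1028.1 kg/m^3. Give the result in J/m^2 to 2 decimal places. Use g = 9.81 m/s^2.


E = (1/8) * rho * g * H^2
E = (1/8) * 1028.1 * 9.81 * 2.25^2
E = 0.125 * 1028.1 * 9.81 * 5.0625
E = 6382.33 J/m^2

6382.33


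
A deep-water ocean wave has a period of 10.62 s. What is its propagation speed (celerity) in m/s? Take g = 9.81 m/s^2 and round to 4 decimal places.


We use the deep-water celerity formula:
C = g * T / (2 * pi)
C = 9.81 * 10.62 / (2 * 3.14159...)
C = 104.182200 / 6.283185
C = 16.5811 m/s

16.5811


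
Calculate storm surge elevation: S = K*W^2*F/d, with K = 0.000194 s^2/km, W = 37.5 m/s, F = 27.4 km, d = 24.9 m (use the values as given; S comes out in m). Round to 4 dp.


S = K * W^2 * F / d
W^2 = 37.5^2 = 1406.25
S = 0.000194 * 1406.25 * 27.4 / 24.9
Numerator = 0.000194 * 1406.25 * 27.4 = 7.475062
S = 7.475062 / 24.9 = 0.3002 m

0.3002


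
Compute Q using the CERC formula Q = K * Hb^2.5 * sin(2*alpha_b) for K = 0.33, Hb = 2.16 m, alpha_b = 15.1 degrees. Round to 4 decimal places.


Q = K * Hb^2.5 * sin(2 * alpha_b)
Hb^2.5 = 2.16^2.5 = 6.857004
sin(2 * 15.1) = sin(30.2) = 0.503020
Q = 0.33 * 6.857004 * 0.503020
Q = 1.1382 m^3/s

1.1382


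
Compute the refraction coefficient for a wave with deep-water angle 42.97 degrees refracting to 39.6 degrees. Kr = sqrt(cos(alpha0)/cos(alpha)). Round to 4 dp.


Kr = sqrt(cos(alpha0) / cos(alpha))
cos(42.97) = 0.731711
cos(39.6) = 0.770513
Kr = sqrt(0.731711 / 0.770513)
Kr = sqrt(0.949641)
Kr = 0.9745

0.9745


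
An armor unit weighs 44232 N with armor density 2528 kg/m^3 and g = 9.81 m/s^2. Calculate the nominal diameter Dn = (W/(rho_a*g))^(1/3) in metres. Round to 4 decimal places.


V = W / (rho_a * g)
V = 44232 / (2528 * 9.81)
V = 44232 / 24799.68
V = 1.783571 m^3
Dn = V^(1/3) = 1.783571^(1/3)
Dn = 1.2127 m

1.2127


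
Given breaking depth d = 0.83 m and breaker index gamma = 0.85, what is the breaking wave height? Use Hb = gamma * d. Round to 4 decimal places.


Hb = gamma * d
Hb = 0.85 * 0.83
Hb = 0.7055 m

0.7055


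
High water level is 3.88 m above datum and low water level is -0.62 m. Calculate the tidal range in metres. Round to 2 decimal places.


Tidal range = High water - Low water
Tidal range = 3.88 - (-0.62)
Tidal range = 4.50 m

4.50


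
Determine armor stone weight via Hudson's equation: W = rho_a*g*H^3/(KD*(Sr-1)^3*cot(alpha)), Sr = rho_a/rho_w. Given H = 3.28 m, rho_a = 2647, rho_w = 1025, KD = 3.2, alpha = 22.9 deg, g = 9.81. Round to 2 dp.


Sr = rho_a / rho_w = 2647 / 1025 = 2.582439
(Sr - 1) = 1.582439
(Sr - 1)^3 = 3.962607
cot(22.9) = 1 / tan(22.9) = 1 / 0.422417 = 2.367332
Numerator = 2647 * 9.81 * 3.28^3 = 916314.3329
Denominator = 3.2 * 3.962607 * 2.367332 = 30.018571
W = 916314.3329 / 30.018571
W = 30524.91 N

30524.91


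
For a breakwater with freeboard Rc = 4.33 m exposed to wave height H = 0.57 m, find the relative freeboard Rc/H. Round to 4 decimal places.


Relative freeboard = Rc / H
= 4.33 / 0.57
= 7.5965

7.5965


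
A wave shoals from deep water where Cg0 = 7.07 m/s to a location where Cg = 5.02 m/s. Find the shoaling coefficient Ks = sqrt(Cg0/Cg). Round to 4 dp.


Ks = sqrt(Cg0 / Cg)
Ks = sqrt(7.07 / 5.02)
Ks = sqrt(1.4084)
Ks = 1.1867

1.1867


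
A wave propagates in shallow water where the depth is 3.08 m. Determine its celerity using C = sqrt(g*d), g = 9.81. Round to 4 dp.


Using the shallow-water approximation:
C = sqrt(g * d) = sqrt(9.81 * 3.08)
C = sqrt(30.2148)
C = 5.4968 m/s

5.4968


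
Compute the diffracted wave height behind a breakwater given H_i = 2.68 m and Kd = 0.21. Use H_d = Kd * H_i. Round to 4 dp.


H_d = Kd * H_i
H_d = 0.21 * 2.68
H_d = 0.5628 m

0.5628


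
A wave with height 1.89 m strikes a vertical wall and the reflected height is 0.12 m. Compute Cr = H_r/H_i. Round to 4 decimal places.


Cr = H_r / H_i
Cr = 0.12 / 1.89
Cr = 0.0635

0.0635


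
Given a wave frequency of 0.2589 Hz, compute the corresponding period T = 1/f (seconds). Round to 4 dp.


T = 1 / f
T = 1 / 0.2589
T = 3.8625 s

3.8625


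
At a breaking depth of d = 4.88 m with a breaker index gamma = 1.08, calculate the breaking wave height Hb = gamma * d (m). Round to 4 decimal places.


Hb = gamma * d
Hb = 1.08 * 4.88
Hb = 5.2704 m

5.2704


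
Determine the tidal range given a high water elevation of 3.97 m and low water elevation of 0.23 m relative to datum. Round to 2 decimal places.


Tidal range = High water - Low water
Tidal range = 3.97 - (0.23)
Tidal range = 3.74 m

3.74


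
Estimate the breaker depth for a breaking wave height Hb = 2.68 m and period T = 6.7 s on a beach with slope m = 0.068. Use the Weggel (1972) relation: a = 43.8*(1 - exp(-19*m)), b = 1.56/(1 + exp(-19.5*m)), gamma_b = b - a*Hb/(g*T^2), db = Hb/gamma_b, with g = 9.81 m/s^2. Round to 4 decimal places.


a = 43.8 * (1 - exp(-19 * m))
exp(-19 * 0.068) = exp(-1.2920) = 0.274721
a = 43.8 * (1 - 0.274721) = 31.767229
b = 1.56 / (1 + exp(-19.5 * m))
exp(-19.5 * 0.068) = exp(-1.3260) = 0.265537
b = 1.56 / (1 + 0.265537) = 1.232678
Hb / (g * T^2) = 2.68 / (9.81 * 6.7^2) = 2.68 / 440.3709 = 0.00608578
gamma_b = b - a * Hb/(g*T^2) = 1.232678 - 31.767229 * 0.00608578 = 1.039350
db = Hb / gamma_b = 2.68 / 1.039350
db = 2.5785 m

2.5785


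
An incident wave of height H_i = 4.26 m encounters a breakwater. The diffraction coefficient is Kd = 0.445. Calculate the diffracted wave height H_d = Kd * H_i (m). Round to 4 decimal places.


H_d = Kd * H_i
H_d = 0.445 * 4.26
H_d = 1.8957 m

1.8957


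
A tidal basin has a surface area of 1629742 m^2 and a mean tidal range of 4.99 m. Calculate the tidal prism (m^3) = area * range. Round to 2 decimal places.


Tidal prism = Area * Tidal range
P = 1629742 * 4.99
P = 8132412.58 m^3

8132412.58


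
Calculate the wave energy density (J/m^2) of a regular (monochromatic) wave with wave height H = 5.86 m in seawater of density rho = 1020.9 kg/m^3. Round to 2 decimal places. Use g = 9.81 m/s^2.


E = (1/8) * rho * g * H^2
E = (1/8) * 1020.9 * 9.81 * 5.86^2
E = 0.125 * 1020.9 * 9.81 * 34.3396
E = 42989.01 J/m^2

42989.01


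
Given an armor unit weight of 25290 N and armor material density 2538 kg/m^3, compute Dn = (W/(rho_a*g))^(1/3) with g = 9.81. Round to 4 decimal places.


V = W / (rho_a * g)
V = 25290 / (2538 * 9.81)
V = 25290 / 24897.78
V = 1.015753 m^3
Dn = V^(1/3) = 1.015753^(1/3)
Dn = 1.0052 m

1.0052


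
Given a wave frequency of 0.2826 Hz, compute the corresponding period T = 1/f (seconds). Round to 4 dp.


T = 1 / f
T = 1 / 0.2826
T = 3.5386 s

3.5386


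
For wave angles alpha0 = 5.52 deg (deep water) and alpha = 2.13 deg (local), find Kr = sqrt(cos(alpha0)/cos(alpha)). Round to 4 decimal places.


Kr = sqrt(cos(alpha0) / cos(alpha))
cos(5.52) = 0.995363
cos(2.13) = 0.999309
Kr = sqrt(0.995363 / 0.999309)
Kr = sqrt(0.996051)
Kr = 0.9980

0.9980


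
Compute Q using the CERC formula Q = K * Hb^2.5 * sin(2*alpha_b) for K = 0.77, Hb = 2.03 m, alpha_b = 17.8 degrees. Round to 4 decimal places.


Q = K * Hb^2.5 * sin(2 * alpha_b)
Hb^2.5 = 2.03^2.5 = 5.871379
sin(2 * 17.8) = sin(35.6) = 0.582123
Q = 0.77 * 5.871379 * 0.582123
Q = 2.6318 m^3/s

2.6318


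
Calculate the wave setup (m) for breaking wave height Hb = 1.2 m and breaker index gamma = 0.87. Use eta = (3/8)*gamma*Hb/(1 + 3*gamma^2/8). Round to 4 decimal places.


eta = (3/8) * gamma * Hb / (1 + 3*gamma^2/8)
Numerator = (3/8) * 0.87 * 1.2 = 0.391500
Denominator = 1 + 3*0.87^2/8 = 1 + 0.283838 = 1.283838
eta = 0.391500 / 1.283838
eta = 0.3049 m

0.3049


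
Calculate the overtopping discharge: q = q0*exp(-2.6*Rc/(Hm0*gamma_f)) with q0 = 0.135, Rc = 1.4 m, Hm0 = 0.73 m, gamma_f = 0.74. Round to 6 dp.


q = q0 * exp(-2.6 * Rc / (Hm0 * gamma_f))
Exponent = -2.6 * 1.4 / (0.73 * 0.74)
= -2.6 * 1.4 / 0.5402
= -6.738245
exp(-6.738245) = 0.001185
q = 0.135 * 0.001185
q = 0.000160 m^3/s/m

0.000160


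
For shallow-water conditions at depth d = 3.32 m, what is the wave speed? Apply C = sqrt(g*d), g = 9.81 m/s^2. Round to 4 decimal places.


Using the shallow-water approximation:
C = sqrt(g * d) = sqrt(9.81 * 3.32)
C = sqrt(32.5692)
C = 5.7069 m/s

5.7069


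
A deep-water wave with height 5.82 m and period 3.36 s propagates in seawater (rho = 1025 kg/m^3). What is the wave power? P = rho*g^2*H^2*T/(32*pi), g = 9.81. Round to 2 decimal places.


P = rho * g^2 * H^2 * T / (32 * pi)
P = 1025 * 9.81^2 * 5.82^2 * 3.36 / (32 * pi)
P = 1025 * 96.2361 * 33.8724 * 3.36 / 100.53096
P = 111672.77 W/m

111672.77


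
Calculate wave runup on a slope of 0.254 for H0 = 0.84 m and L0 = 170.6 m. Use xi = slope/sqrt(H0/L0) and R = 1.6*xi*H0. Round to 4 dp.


xi = slope / sqrt(H0/L0)
H0/L0 = 0.84/170.6 = 0.004924
sqrt(0.004924) = 0.070170
xi = 0.254 / 0.070170 = 3.619792
R = 1.6 * xi * H0 = 1.6 * 3.619792 * 0.84
R = 4.8650 m

4.8650


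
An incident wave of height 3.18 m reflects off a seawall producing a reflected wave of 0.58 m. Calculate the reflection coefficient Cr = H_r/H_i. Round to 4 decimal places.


Cr = H_r / H_i
Cr = 0.58 / 3.18
Cr = 0.1824

0.1824


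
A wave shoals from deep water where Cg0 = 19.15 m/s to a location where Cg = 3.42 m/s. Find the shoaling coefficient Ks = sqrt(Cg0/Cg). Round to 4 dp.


Ks = sqrt(Cg0 / Cg)
Ks = sqrt(19.15 / 3.42)
Ks = sqrt(5.5994)
Ks = 2.3663

2.3663


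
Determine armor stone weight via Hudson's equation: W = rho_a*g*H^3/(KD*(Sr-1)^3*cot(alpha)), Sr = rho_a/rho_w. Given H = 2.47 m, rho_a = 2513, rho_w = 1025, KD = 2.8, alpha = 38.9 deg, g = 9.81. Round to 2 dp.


Sr = rho_a / rho_w = 2513 / 1025 = 2.451707
(Sr - 1) = 1.451707
(Sr - 1)^3 = 3.059407
cot(38.9) = 1 / tan(38.9) = 1 / 0.806898 = 1.239314
Numerator = 2513 * 9.81 * 2.47^3 = 371494.4721
Denominator = 2.8 * 3.059407 * 1.239314 = 10.616380
W = 371494.4721 / 10.616380
W = 34992.58 N

34992.58
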